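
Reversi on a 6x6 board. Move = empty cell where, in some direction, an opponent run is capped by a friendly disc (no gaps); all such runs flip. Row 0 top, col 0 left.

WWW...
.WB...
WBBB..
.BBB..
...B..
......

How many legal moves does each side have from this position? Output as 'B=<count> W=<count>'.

Answer: B=1 W=6

Derivation:
-- B to move --
(0,3): no bracket -> illegal
(1,0): flips 1 -> legal
(1,3): no bracket -> illegal
(3,0): no bracket -> illegal
B mobility = 1
-- W to move --
(0,3): no bracket -> illegal
(1,0): no bracket -> illegal
(1,3): flips 1 -> legal
(1,4): no bracket -> illegal
(2,4): flips 3 -> legal
(3,0): no bracket -> illegal
(3,4): flips 2 -> legal
(4,0): no bracket -> illegal
(4,1): flips 2 -> legal
(4,2): flips 4 -> legal
(4,4): flips 2 -> legal
(5,2): no bracket -> illegal
(5,3): no bracket -> illegal
(5,4): no bracket -> illegal
W mobility = 6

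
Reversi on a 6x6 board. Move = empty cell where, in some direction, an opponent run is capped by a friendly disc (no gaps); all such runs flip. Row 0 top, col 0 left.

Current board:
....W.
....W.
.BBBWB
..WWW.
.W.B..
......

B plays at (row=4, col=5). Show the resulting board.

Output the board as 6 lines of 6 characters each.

Answer: ....W.
....W.
.BBBWB
..WWB.
.W.B.B
......

Derivation:
Place B at (4,5); scan 8 dirs for brackets.
Dir NW: opp run (3,4) capped by B -> flip
Dir N: first cell '.' (not opp) -> no flip
Dir NE: edge -> no flip
Dir W: first cell '.' (not opp) -> no flip
Dir E: edge -> no flip
Dir SW: first cell '.' (not opp) -> no flip
Dir S: first cell '.' (not opp) -> no flip
Dir SE: edge -> no flip
All flips: (3,4)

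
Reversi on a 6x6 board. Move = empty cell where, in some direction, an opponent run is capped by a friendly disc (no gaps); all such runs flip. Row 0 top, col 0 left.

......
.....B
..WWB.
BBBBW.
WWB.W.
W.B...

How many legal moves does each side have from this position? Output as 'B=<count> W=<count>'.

-- B to move --
(1,1): flips 1 -> legal
(1,2): flips 1 -> legal
(1,3): flips 2 -> legal
(1,4): flips 1 -> legal
(2,1): flips 2 -> legal
(2,5): no bracket -> illegal
(3,5): flips 1 -> legal
(4,3): no bracket -> illegal
(4,5): no bracket -> illegal
(5,1): flips 1 -> legal
(5,3): no bracket -> illegal
(5,4): flips 2 -> legal
(5,5): flips 1 -> legal
B mobility = 9
-- W to move --
(0,4): no bracket -> illegal
(0,5): no bracket -> illegal
(1,3): no bracket -> illegal
(1,4): flips 1 -> legal
(2,0): flips 1 -> legal
(2,1): flips 1 -> legal
(2,5): flips 1 -> legal
(3,5): no bracket -> illegal
(4,3): flips 2 -> legal
(5,1): no bracket -> illegal
(5,3): no bracket -> illegal
W mobility = 5

Answer: B=9 W=5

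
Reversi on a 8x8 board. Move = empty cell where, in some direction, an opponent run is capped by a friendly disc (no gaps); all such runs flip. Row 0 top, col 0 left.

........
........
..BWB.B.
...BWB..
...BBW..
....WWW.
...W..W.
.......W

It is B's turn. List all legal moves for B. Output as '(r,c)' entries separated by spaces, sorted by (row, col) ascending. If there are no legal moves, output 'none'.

Answer: (1,3) (2,5) (4,6) (6,4) (6,5)

Derivation:
(1,2): no bracket -> illegal
(1,3): flips 1 -> legal
(1,4): no bracket -> illegal
(2,5): flips 1 -> legal
(3,2): no bracket -> illegal
(3,6): no bracket -> illegal
(4,6): flips 1 -> legal
(4,7): no bracket -> illegal
(5,2): no bracket -> illegal
(5,3): no bracket -> illegal
(5,7): no bracket -> illegal
(6,2): no bracket -> illegal
(6,4): flips 1 -> legal
(6,5): flips 3 -> legal
(6,7): no bracket -> illegal
(7,2): no bracket -> illegal
(7,3): no bracket -> illegal
(7,4): no bracket -> illegal
(7,5): no bracket -> illegal
(7,6): no bracket -> illegal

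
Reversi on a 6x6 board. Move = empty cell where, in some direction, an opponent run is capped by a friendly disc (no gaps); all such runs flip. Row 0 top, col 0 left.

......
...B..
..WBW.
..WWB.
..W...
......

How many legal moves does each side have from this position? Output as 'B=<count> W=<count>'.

-- B to move --
(1,1): no bracket -> illegal
(1,2): no bracket -> illegal
(1,4): flips 1 -> legal
(1,5): no bracket -> illegal
(2,1): flips 1 -> legal
(2,5): flips 1 -> legal
(3,1): flips 3 -> legal
(3,5): flips 1 -> legal
(4,1): flips 1 -> legal
(4,3): flips 1 -> legal
(4,4): no bracket -> illegal
(5,1): no bracket -> illegal
(5,2): no bracket -> illegal
(5,3): no bracket -> illegal
B mobility = 7
-- W to move --
(0,2): flips 1 -> legal
(0,3): flips 2 -> legal
(0,4): flips 1 -> legal
(1,2): no bracket -> illegal
(1,4): flips 1 -> legal
(2,5): no bracket -> illegal
(3,5): flips 1 -> legal
(4,3): no bracket -> illegal
(4,4): flips 1 -> legal
(4,5): no bracket -> illegal
W mobility = 6

Answer: B=7 W=6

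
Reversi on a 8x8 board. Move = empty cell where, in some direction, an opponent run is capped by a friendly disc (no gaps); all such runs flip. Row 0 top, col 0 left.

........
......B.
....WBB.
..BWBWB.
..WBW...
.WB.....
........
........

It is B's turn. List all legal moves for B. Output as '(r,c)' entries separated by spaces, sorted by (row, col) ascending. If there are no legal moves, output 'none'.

Answer: (1,4) (2,3) (4,1) (4,5) (5,0) (5,3) (5,4)

Derivation:
(1,3): no bracket -> illegal
(1,4): flips 1 -> legal
(1,5): no bracket -> illegal
(2,2): no bracket -> illegal
(2,3): flips 2 -> legal
(3,1): no bracket -> illegal
(4,0): no bracket -> illegal
(4,1): flips 1 -> legal
(4,5): flips 2 -> legal
(4,6): no bracket -> illegal
(5,0): flips 1 -> legal
(5,3): flips 2 -> legal
(5,4): flips 1 -> legal
(5,5): no bracket -> illegal
(6,0): no bracket -> illegal
(6,1): no bracket -> illegal
(6,2): no bracket -> illegal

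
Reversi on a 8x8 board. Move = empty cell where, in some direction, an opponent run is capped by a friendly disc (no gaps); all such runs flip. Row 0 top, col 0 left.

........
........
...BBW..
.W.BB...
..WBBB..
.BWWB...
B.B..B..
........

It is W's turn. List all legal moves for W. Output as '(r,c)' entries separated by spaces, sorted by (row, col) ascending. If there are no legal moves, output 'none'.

(1,2): no bracket -> illegal
(1,3): flips 3 -> legal
(1,4): no bracket -> illegal
(1,5): flips 2 -> legal
(2,2): flips 2 -> legal
(3,2): no bracket -> illegal
(3,5): flips 1 -> legal
(3,6): no bracket -> illegal
(4,0): no bracket -> illegal
(4,1): no bracket -> illegal
(4,6): flips 3 -> legal
(5,0): flips 1 -> legal
(5,5): flips 1 -> legal
(5,6): no bracket -> illegal
(6,1): no bracket -> illegal
(6,3): no bracket -> illegal
(6,4): no bracket -> illegal
(6,6): no bracket -> illegal
(7,0): no bracket -> illegal
(7,1): flips 1 -> legal
(7,2): flips 1 -> legal
(7,3): no bracket -> illegal
(7,4): no bracket -> illegal
(7,5): no bracket -> illegal
(7,6): no bracket -> illegal

Answer: (1,3) (1,5) (2,2) (3,5) (4,6) (5,0) (5,5) (7,1) (7,2)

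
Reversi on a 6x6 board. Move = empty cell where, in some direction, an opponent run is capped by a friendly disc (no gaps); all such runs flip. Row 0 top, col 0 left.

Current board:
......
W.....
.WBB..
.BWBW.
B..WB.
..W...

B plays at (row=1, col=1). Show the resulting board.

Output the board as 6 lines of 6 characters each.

Place B at (1,1); scan 8 dirs for brackets.
Dir NW: first cell '.' (not opp) -> no flip
Dir N: first cell '.' (not opp) -> no flip
Dir NE: first cell '.' (not opp) -> no flip
Dir W: opp run (1,0), next=edge -> no flip
Dir E: first cell '.' (not opp) -> no flip
Dir SW: first cell '.' (not opp) -> no flip
Dir S: opp run (2,1) capped by B -> flip
Dir SE: first cell 'B' (not opp) -> no flip
All flips: (2,1)

Answer: ......
WB....
.BBB..
.BWBW.
B..WB.
..W...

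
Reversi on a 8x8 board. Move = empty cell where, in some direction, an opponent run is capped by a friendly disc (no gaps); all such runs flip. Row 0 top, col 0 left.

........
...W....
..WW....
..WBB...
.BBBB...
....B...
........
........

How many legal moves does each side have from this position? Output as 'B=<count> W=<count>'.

-- B to move --
(0,2): no bracket -> illegal
(0,3): flips 2 -> legal
(0,4): no bracket -> illegal
(1,1): flips 1 -> legal
(1,2): flips 3 -> legal
(1,4): flips 2 -> legal
(2,1): flips 1 -> legal
(2,4): no bracket -> illegal
(3,1): flips 1 -> legal
B mobility = 6
-- W to move --
(2,4): no bracket -> illegal
(2,5): no bracket -> illegal
(3,0): no bracket -> illegal
(3,1): no bracket -> illegal
(3,5): flips 2 -> legal
(4,0): no bracket -> illegal
(4,5): flips 1 -> legal
(5,0): flips 1 -> legal
(5,1): no bracket -> illegal
(5,2): flips 1 -> legal
(5,3): flips 2 -> legal
(5,5): flips 2 -> legal
(6,3): no bracket -> illegal
(6,4): no bracket -> illegal
(6,5): flips 2 -> legal
W mobility = 7

Answer: B=6 W=7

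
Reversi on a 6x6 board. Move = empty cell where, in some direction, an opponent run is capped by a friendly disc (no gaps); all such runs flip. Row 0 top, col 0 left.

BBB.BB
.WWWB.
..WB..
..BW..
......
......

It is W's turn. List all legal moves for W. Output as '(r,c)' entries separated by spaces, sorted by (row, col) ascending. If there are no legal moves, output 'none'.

Answer: (1,5) (2,4) (3,1) (3,4) (4,2)

Derivation:
(0,3): no bracket -> illegal
(1,0): no bracket -> illegal
(1,5): flips 1 -> legal
(2,1): no bracket -> illegal
(2,4): flips 1 -> legal
(2,5): no bracket -> illegal
(3,1): flips 1 -> legal
(3,4): flips 1 -> legal
(4,1): no bracket -> illegal
(4,2): flips 1 -> legal
(4,3): no bracket -> illegal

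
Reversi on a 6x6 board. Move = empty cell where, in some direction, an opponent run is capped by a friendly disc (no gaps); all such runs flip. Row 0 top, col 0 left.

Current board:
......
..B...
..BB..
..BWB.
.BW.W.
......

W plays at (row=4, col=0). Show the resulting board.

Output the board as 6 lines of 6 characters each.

Answer: ......
..B...
..BB..
..BWB.
WWW.W.
......

Derivation:
Place W at (4,0); scan 8 dirs for brackets.
Dir NW: edge -> no flip
Dir N: first cell '.' (not opp) -> no flip
Dir NE: first cell '.' (not opp) -> no flip
Dir W: edge -> no flip
Dir E: opp run (4,1) capped by W -> flip
Dir SW: edge -> no flip
Dir S: first cell '.' (not opp) -> no flip
Dir SE: first cell '.' (not opp) -> no flip
All flips: (4,1)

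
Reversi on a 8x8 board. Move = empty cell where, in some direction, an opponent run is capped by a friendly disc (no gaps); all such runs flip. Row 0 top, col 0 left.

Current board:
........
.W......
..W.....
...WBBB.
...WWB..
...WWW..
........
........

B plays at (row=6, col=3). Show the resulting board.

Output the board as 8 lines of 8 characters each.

Place B at (6,3); scan 8 dirs for brackets.
Dir NW: first cell '.' (not opp) -> no flip
Dir N: opp run (5,3) (4,3) (3,3), next='.' -> no flip
Dir NE: opp run (5,4) capped by B -> flip
Dir W: first cell '.' (not opp) -> no flip
Dir E: first cell '.' (not opp) -> no flip
Dir SW: first cell '.' (not opp) -> no flip
Dir S: first cell '.' (not opp) -> no flip
Dir SE: first cell '.' (not opp) -> no flip
All flips: (5,4)

Answer: ........
.W......
..W.....
...WBBB.
...WWB..
...WBW..
...B....
........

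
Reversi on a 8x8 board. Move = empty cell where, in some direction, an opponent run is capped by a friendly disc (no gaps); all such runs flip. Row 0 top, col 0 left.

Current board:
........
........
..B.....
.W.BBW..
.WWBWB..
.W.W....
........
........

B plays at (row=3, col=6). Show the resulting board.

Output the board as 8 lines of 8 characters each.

Answer: ........
........
..B.....
.W.BBBB.
.WWBWB..
.W.W....
........
........

Derivation:
Place B at (3,6); scan 8 dirs for brackets.
Dir NW: first cell '.' (not opp) -> no flip
Dir N: first cell '.' (not opp) -> no flip
Dir NE: first cell '.' (not opp) -> no flip
Dir W: opp run (3,5) capped by B -> flip
Dir E: first cell '.' (not opp) -> no flip
Dir SW: first cell 'B' (not opp) -> no flip
Dir S: first cell '.' (not opp) -> no flip
Dir SE: first cell '.' (not opp) -> no flip
All flips: (3,5)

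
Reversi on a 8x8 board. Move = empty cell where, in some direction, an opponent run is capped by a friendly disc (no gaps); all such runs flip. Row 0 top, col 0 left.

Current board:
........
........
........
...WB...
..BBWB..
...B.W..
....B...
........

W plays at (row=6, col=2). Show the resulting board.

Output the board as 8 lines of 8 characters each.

Place W at (6,2); scan 8 dirs for brackets.
Dir NW: first cell '.' (not opp) -> no flip
Dir N: first cell '.' (not opp) -> no flip
Dir NE: opp run (5,3) capped by W -> flip
Dir W: first cell '.' (not opp) -> no flip
Dir E: first cell '.' (not opp) -> no flip
Dir SW: first cell '.' (not opp) -> no flip
Dir S: first cell '.' (not opp) -> no flip
Dir SE: first cell '.' (not opp) -> no flip
All flips: (5,3)

Answer: ........
........
........
...WB...
..BBWB..
...W.W..
..W.B...
........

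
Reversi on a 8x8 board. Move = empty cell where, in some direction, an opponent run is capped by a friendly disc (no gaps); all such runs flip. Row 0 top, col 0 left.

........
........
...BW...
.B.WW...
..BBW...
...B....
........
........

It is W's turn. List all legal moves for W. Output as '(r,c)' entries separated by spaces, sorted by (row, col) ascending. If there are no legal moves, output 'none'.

(1,2): flips 1 -> legal
(1,3): flips 1 -> legal
(1,4): no bracket -> illegal
(2,0): no bracket -> illegal
(2,1): no bracket -> illegal
(2,2): flips 1 -> legal
(3,0): no bracket -> illegal
(3,2): no bracket -> illegal
(4,0): no bracket -> illegal
(4,1): flips 2 -> legal
(5,1): flips 1 -> legal
(5,2): flips 1 -> legal
(5,4): no bracket -> illegal
(6,2): flips 1 -> legal
(6,3): flips 2 -> legal
(6,4): no bracket -> illegal

Answer: (1,2) (1,3) (2,2) (4,1) (5,1) (5,2) (6,2) (6,3)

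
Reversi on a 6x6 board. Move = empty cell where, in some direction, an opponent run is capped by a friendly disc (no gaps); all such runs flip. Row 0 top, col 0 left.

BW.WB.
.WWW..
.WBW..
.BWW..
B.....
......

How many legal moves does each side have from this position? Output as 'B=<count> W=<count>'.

Answer: B=6 W=3

Derivation:
-- B to move --
(0,2): flips 3 -> legal
(1,0): no bracket -> illegal
(1,4): no bracket -> illegal
(2,0): flips 1 -> legal
(2,4): flips 1 -> legal
(3,0): no bracket -> illegal
(3,4): flips 2 -> legal
(4,1): no bracket -> illegal
(4,2): flips 1 -> legal
(4,3): no bracket -> illegal
(4,4): flips 1 -> legal
B mobility = 6
-- W to move --
(0,5): flips 1 -> legal
(1,0): no bracket -> illegal
(1,4): no bracket -> illegal
(1,5): no bracket -> illegal
(2,0): no bracket -> illegal
(3,0): flips 1 -> legal
(4,1): flips 1 -> legal
(4,2): no bracket -> illegal
(5,0): no bracket -> illegal
(5,1): no bracket -> illegal
W mobility = 3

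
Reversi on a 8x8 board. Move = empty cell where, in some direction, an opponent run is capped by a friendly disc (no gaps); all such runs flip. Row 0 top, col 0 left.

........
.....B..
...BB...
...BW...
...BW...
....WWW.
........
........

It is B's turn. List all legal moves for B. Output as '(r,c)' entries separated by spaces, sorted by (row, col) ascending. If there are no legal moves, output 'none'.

(2,5): flips 1 -> legal
(3,5): flips 1 -> legal
(4,5): flips 2 -> legal
(4,6): no bracket -> illegal
(4,7): no bracket -> illegal
(5,3): no bracket -> illegal
(5,7): no bracket -> illegal
(6,3): no bracket -> illegal
(6,4): flips 3 -> legal
(6,5): flips 1 -> legal
(6,6): flips 2 -> legal
(6,7): no bracket -> illegal

Answer: (2,5) (3,5) (4,5) (6,4) (6,5) (6,6)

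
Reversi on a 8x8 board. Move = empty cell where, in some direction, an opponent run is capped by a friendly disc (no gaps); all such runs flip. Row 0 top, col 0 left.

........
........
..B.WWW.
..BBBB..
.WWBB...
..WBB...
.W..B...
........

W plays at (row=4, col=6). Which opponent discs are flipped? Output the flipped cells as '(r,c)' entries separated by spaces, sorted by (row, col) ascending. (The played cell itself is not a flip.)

Answer: (3,5)

Derivation:
Dir NW: opp run (3,5) capped by W -> flip
Dir N: first cell '.' (not opp) -> no flip
Dir NE: first cell '.' (not opp) -> no flip
Dir W: first cell '.' (not opp) -> no flip
Dir E: first cell '.' (not opp) -> no flip
Dir SW: first cell '.' (not opp) -> no flip
Dir S: first cell '.' (not opp) -> no flip
Dir SE: first cell '.' (not opp) -> no flip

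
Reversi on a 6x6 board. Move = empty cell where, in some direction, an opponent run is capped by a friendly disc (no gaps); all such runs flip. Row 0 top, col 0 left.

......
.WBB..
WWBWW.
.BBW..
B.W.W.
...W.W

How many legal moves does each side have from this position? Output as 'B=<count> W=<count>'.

-- B to move --
(0,0): flips 1 -> legal
(0,1): flips 2 -> legal
(0,2): no bracket -> illegal
(1,0): flips 2 -> legal
(1,4): flips 1 -> legal
(1,5): no bracket -> illegal
(2,5): flips 2 -> legal
(3,0): flips 1 -> legal
(3,4): flips 2 -> legal
(3,5): flips 1 -> legal
(4,1): no bracket -> illegal
(4,3): flips 2 -> legal
(4,5): no bracket -> illegal
(5,1): no bracket -> illegal
(5,2): flips 1 -> legal
(5,4): no bracket -> illegal
B mobility = 10
-- W to move --
(0,1): flips 1 -> legal
(0,2): flips 4 -> legal
(0,3): flips 2 -> legal
(0,4): no bracket -> illegal
(1,4): flips 2 -> legal
(3,0): flips 2 -> legal
(4,1): flips 2 -> legal
(4,3): flips 1 -> legal
(5,0): no bracket -> illegal
(5,1): no bracket -> illegal
W mobility = 7

Answer: B=10 W=7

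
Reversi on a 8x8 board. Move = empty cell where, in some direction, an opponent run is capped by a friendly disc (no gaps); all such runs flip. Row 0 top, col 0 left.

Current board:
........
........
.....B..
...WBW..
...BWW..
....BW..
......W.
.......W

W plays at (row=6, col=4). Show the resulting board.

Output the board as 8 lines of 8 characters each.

Place W at (6,4); scan 8 dirs for brackets.
Dir NW: first cell '.' (not opp) -> no flip
Dir N: opp run (5,4) capped by W -> flip
Dir NE: first cell 'W' (not opp) -> no flip
Dir W: first cell '.' (not opp) -> no flip
Dir E: first cell '.' (not opp) -> no flip
Dir SW: first cell '.' (not opp) -> no flip
Dir S: first cell '.' (not opp) -> no flip
Dir SE: first cell '.' (not opp) -> no flip
All flips: (5,4)

Answer: ........
........
.....B..
...WBW..
...BWW..
....WW..
....W.W.
.......W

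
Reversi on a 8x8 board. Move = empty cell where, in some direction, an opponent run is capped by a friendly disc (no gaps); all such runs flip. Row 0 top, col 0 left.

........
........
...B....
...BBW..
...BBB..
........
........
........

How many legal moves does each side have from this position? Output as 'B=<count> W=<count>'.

Answer: B=3 W=3

Derivation:
-- B to move --
(2,4): no bracket -> illegal
(2,5): flips 1 -> legal
(2,6): flips 1 -> legal
(3,6): flips 1 -> legal
(4,6): no bracket -> illegal
B mobility = 3
-- W to move --
(1,2): no bracket -> illegal
(1,3): no bracket -> illegal
(1,4): no bracket -> illegal
(2,2): no bracket -> illegal
(2,4): no bracket -> illegal
(2,5): no bracket -> illegal
(3,2): flips 2 -> legal
(3,6): no bracket -> illegal
(4,2): no bracket -> illegal
(4,6): no bracket -> illegal
(5,2): no bracket -> illegal
(5,3): flips 1 -> legal
(5,4): no bracket -> illegal
(5,5): flips 1 -> legal
(5,6): no bracket -> illegal
W mobility = 3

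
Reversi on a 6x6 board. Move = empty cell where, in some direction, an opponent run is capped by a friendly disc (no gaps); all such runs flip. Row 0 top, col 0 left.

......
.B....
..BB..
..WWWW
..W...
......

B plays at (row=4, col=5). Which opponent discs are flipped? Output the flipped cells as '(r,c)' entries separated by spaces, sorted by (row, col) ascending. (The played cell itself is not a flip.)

Answer: (3,4)

Derivation:
Dir NW: opp run (3,4) capped by B -> flip
Dir N: opp run (3,5), next='.' -> no flip
Dir NE: edge -> no flip
Dir W: first cell '.' (not opp) -> no flip
Dir E: edge -> no flip
Dir SW: first cell '.' (not opp) -> no flip
Dir S: first cell '.' (not opp) -> no flip
Dir SE: edge -> no flip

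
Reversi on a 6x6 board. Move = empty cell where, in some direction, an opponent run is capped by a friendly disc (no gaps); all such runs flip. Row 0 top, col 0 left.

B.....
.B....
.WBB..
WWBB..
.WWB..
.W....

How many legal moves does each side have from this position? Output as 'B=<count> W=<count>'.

Answer: B=5 W=8

Derivation:
-- B to move --
(1,0): flips 1 -> legal
(1,2): no bracket -> illegal
(2,0): flips 1 -> legal
(4,0): flips 3 -> legal
(5,0): flips 1 -> legal
(5,2): flips 1 -> legal
(5,3): no bracket -> illegal
B mobility = 5
-- W to move --
(0,1): flips 1 -> legal
(0,2): no bracket -> illegal
(1,0): no bracket -> illegal
(1,2): flips 2 -> legal
(1,3): flips 1 -> legal
(1,4): flips 2 -> legal
(2,0): no bracket -> illegal
(2,4): flips 3 -> legal
(3,4): flips 2 -> legal
(4,4): flips 1 -> legal
(5,2): no bracket -> illegal
(5,3): no bracket -> illegal
(5,4): flips 2 -> legal
W mobility = 8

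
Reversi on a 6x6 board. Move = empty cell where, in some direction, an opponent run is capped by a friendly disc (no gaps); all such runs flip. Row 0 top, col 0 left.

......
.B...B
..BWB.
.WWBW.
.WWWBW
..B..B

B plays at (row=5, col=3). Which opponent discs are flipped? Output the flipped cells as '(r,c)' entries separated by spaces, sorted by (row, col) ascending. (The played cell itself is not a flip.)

Dir NW: opp run (4,2) (3,1), next='.' -> no flip
Dir N: opp run (4,3) capped by B -> flip
Dir NE: first cell 'B' (not opp) -> no flip
Dir W: first cell 'B' (not opp) -> no flip
Dir E: first cell '.' (not opp) -> no flip
Dir SW: edge -> no flip
Dir S: edge -> no flip
Dir SE: edge -> no flip

Answer: (4,3)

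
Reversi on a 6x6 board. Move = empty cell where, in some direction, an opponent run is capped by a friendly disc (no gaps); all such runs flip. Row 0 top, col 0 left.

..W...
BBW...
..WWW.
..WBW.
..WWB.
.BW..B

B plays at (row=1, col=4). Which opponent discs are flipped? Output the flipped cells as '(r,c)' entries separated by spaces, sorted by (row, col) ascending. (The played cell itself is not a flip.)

Dir NW: first cell '.' (not opp) -> no flip
Dir N: first cell '.' (not opp) -> no flip
Dir NE: first cell '.' (not opp) -> no flip
Dir W: first cell '.' (not opp) -> no flip
Dir E: first cell '.' (not opp) -> no flip
Dir SW: opp run (2,3) (3,2), next='.' -> no flip
Dir S: opp run (2,4) (3,4) capped by B -> flip
Dir SE: first cell '.' (not opp) -> no flip

Answer: (2,4) (3,4)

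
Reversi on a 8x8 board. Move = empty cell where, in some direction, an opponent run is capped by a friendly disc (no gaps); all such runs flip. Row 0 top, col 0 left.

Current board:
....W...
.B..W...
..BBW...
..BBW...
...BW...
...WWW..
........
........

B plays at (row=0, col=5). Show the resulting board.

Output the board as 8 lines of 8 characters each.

Answer: ....WB..
.B..B...
..BBW...
..BBW...
...BW...
...WWW..
........
........

Derivation:
Place B at (0,5); scan 8 dirs for brackets.
Dir NW: edge -> no flip
Dir N: edge -> no flip
Dir NE: edge -> no flip
Dir W: opp run (0,4), next='.' -> no flip
Dir E: first cell '.' (not opp) -> no flip
Dir SW: opp run (1,4) capped by B -> flip
Dir S: first cell '.' (not opp) -> no flip
Dir SE: first cell '.' (not opp) -> no flip
All flips: (1,4)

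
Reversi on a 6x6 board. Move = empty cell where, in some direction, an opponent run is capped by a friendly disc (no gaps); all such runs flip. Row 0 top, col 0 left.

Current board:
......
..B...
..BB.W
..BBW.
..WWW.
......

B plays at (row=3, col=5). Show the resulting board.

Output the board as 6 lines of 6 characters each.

Place B at (3,5); scan 8 dirs for brackets.
Dir NW: first cell '.' (not opp) -> no flip
Dir N: opp run (2,5), next='.' -> no flip
Dir NE: edge -> no flip
Dir W: opp run (3,4) capped by B -> flip
Dir E: edge -> no flip
Dir SW: opp run (4,4), next='.' -> no flip
Dir S: first cell '.' (not opp) -> no flip
Dir SE: edge -> no flip
All flips: (3,4)

Answer: ......
..B...
..BB.W
..BBBB
..WWW.
......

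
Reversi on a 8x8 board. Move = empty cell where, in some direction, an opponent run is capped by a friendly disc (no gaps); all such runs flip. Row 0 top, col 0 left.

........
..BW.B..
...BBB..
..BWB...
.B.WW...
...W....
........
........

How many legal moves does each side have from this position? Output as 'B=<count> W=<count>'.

-- B to move --
(0,2): flips 1 -> legal
(0,3): flips 1 -> legal
(0,4): no bracket -> illegal
(1,4): flips 1 -> legal
(2,2): no bracket -> illegal
(3,5): no bracket -> illegal
(4,2): flips 1 -> legal
(4,5): no bracket -> illegal
(5,2): flips 1 -> legal
(5,4): flips 2 -> legal
(5,5): no bracket -> illegal
(6,2): no bracket -> illegal
(6,3): flips 3 -> legal
(6,4): no bracket -> illegal
B mobility = 7
-- W to move --
(0,1): no bracket -> illegal
(0,2): no bracket -> illegal
(0,3): no bracket -> illegal
(0,4): no bracket -> illegal
(0,5): no bracket -> illegal
(0,6): flips 2 -> legal
(1,1): flips 1 -> legal
(1,4): flips 2 -> legal
(1,6): flips 2 -> legal
(2,1): flips 1 -> legal
(2,2): no bracket -> illegal
(2,6): no bracket -> illegal
(3,0): no bracket -> illegal
(3,1): flips 1 -> legal
(3,5): flips 2 -> legal
(3,6): no bracket -> illegal
(4,0): no bracket -> illegal
(4,2): no bracket -> illegal
(4,5): no bracket -> illegal
(5,0): no bracket -> illegal
(5,1): no bracket -> illegal
(5,2): no bracket -> illegal
W mobility = 7

Answer: B=7 W=7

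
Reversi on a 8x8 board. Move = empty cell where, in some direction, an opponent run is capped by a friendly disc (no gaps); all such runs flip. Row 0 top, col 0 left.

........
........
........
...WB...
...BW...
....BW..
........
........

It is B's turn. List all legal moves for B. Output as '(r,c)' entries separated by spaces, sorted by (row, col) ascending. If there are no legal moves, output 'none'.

Answer: (2,3) (3,2) (4,5) (5,6)

Derivation:
(2,2): no bracket -> illegal
(2,3): flips 1 -> legal
(2,4): no bracket -> illegal
(3,2): flips 1 -> legal
(3,5): no bracket -> illegal
(4,2): no bracket -> illegal
(4,5): flips 1 -> legal
(4,6): no bracket -> illegal
(5,3): no bracket -> illegal
(5,6): flips 1 -> legal
(6,4): no bracket -> illegal
(6,5): no bracket -> illegal
(6,6): no bracket -> illegal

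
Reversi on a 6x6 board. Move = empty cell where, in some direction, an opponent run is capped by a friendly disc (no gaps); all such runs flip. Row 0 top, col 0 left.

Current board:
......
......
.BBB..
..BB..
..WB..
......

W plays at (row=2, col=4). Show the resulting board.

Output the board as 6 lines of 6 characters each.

Answer: ......
......
.BBBW.
..BW..
..WB..
......

Derivation:
Place W at (2,4); scan 8 dirs for brackets.
Dir NW: first cell '.' (not opp) -> no flip
Dir N: first cell '.' (not opp) -> no flip
Dir NE: first cell '.' (not opp) -> no flip
Dir W: opp run (2,3) (2,2) (2,1), next='.' -> no flip
Dir E: first cell '.' (not opp) -> no flip
Dir SW: opp run (3,3) capped by W -> flip
Dir S: first cell '.' (not opp) -> no flip
Dir SE: first cell '.' (not opp) -> no flip
All flips: (3,3)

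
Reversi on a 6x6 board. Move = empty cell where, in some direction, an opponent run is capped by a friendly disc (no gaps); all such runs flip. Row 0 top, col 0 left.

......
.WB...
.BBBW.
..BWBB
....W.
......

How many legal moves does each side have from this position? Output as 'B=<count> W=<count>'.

-- B to move --
(0,0): flips 1 -> legal
(0,1): flips 1 -> legal
(0,2): no bracket -> illegal
(1,0): flips 1 -> legal
(1,3): flips 1 -> legal
(1,4): flips 1 -> legal
(1,5): no bracket -> illegal
(2,0): no bracket -> illegal
(2,5): flips 1 -> legal
(4,2): no bracket -> illegal
(4,3): flips 1 -> legal
(4,5): no bracket -> illegal
(5,3): flips 1 -> legal
(5,4): flips 1 -> legal
(5,5): flips 2 -> legal
B mobility = 10
-- W to move --
(0,1): no bracket -> illegal
(0,2): no bracket -> illegal
(0,3): no bracket -> illegal
(1,0): no bracket -> illegal
(1,3): flips 2 -> legal
(1,4): no bracket -> illegal
(2,0): flips 3 -> legal
(2,5): no bracket -> illegal
(3,0): no bracket -> illegal
(3,1): flips 2 -> legal
(4,1): no bracket -> illegal
(4,2): no bracket -> illegal
(4,3): no bracket -> illegal
(4,5): no bracket -> illegal
W mobility = 3

Answer: B=10 W=3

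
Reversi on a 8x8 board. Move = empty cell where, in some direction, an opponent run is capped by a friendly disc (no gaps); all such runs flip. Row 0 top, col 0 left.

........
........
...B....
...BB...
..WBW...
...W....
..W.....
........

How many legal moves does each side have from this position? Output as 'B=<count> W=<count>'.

-- B to move --
(3,1): no bracket -> illegal
(3,2): no bracket -> illegal
(3,5): no bracket -> illegal
(4,1): flips 1 -> legal
(4,5): flips 1 -> legal
(5,1): flips 1 -> legal
(5,2): no bracket -> illegal
(5,4): flips 1 -> legal
(5,5): flips 1 -> legal
(6,1): no bracket -> illegal
(6,3): flips 1 -> legal
(6,4): no bracket -> illegal
(7,1): no bracket -> illegal
(7,2): no bracket -> illegal
(7,3): no bracket -> illegal
B mobility = 6
-- W to move --
(1,2): no bracket -> illegal
(1,3): flips 3 -> legal
(1,4): no bracket -> illegal
(2,2): flips 1 -> legal
(2,4): flips 2 -> legal
(2,5): no bracket -> illegal
(3,2): no bracket -> illegal
(3,5): no bracket -> illegal
(4,5): no bracket -> illegal
(5,2): no bracket -> illegal
(5,4): no bracket -> illegal
W mobility = 3

Answer: B=6 W=3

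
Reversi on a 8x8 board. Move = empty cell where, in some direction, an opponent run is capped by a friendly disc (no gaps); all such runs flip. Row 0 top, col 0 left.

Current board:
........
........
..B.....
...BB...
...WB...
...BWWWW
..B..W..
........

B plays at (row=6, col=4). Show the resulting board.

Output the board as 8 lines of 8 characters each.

Place B at (6,4); scan 8 dirs for brackets.
Dir NW: first cell 'B' (not opp) -> no flip
Dir N: opp run (5,4) capped by B -> flip
Dir NE: opp run (5,5), next='.' -> no flip
Dir W: first cell '.' (not opp) -> no flip
Dir E: opp run (6,5), next='.' -> no flip
Dir SW: first cell '.' (not opp) -> no flip
Dir S: first cell '.' (not opp) -> no flip
Dir SE: first cell '.' (not opp) -> no flip
All flips: (5,4)

Answer: ........
........
..B.....
...BB...
...WB...
...BBWWW
..B.BW..
........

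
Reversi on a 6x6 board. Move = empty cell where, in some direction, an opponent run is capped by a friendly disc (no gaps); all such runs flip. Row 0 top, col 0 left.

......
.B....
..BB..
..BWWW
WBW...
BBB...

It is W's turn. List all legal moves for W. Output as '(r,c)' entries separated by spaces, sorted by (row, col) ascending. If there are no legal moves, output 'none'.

Answer: (0,0) (1,2) (1,3) (3,1)

Derivation:
(0,0): flips 2 -> legal
(0,1): no bracket -> illegal
(0,2): no bracket -> illegal
(1,0): no bracket -> illegal
(1,2): flips 3 -> legal
(1,3): flips 1 -> legal
(1,4): no bracket -> illegal
(2,0): no bracket -> illegal
(2,1): no bracket -> illegal
(2,4): no bracket -> illegal
(3,0): no bracket -> illegal
(3,1): flips 1 -> legal
(4,3): no bracket -> illegal
(5,3): no bracket -> illegal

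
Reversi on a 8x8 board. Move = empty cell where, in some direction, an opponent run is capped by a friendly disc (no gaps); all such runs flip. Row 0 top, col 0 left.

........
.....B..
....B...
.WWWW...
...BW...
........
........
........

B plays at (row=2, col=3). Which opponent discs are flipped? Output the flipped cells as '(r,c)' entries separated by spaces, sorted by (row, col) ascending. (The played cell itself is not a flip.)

Answer: (3,3)

Derivation:
Dir NW: first cell '.' (not opp) -> no flip
Dir N: first cell '.' (not opp) -> no flip
Dir NE: first cell '.' (not opp) -> no flip
Dir W: first cell '.' (not opp) -> no flip
Dir E: first cell 'B' (not opp) -> no flip
Dir SW: opp run (3,2), next='.' -> no flip
Dir S: opp run (3,3) capped by B -> flip
Dir SE: opp run (3,4), next='.' -> no flip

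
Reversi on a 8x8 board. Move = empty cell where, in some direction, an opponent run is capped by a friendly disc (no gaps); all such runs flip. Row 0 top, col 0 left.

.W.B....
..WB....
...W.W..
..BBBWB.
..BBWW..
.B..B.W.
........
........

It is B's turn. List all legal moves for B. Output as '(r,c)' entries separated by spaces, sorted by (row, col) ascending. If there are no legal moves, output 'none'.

Answer: (1,1) (1,4) (1,6) (2,1) (4,6) (5,5) (6,7)

Derivation:
(0,0): no bracket -> illegal
(0,2): no bracket -> illegal
(1,0): no bracket -> illegal
(1,1): flips 1 -> legal
(1,4): flips 2 -> legal
(1,5): no bracket -> illegal
(1,6): flips 1 -> legal
(2,1): flips 1 -> legal
(2,2): no bracket -> illegal
(2,4): no bracket -> illegal
(2,6): no bracket -> illegal
(4,6): flips 2 -> legal
(4,7): no bracket -> illegal
(5,3): no bracket -> illegal
(5,5): flips 1 -> legal
(5,7): no bracket -> illegal
(6,5): no bracket -> illegal
(6,6): no bracket -> illegal
(6,7): flips 2 -> legal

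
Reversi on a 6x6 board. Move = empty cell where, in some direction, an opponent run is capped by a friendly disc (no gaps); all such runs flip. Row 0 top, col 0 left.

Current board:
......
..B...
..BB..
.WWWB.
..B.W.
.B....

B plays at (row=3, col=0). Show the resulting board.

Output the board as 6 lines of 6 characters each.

Answer: ......
..B...
..BB..
BBBBB.
..B.W.
.B....

Derivation:
Place B at (3,0); scan 8 dirs for brackets.
Dir NW: edge -> no flip
Dir N: first cell '.' (not opp) -> no flip
Dir NE: first cell '.' (not opp) -> no flip
Dir W: edge -> no flip
Dir E: opp run (3,1) (3,2) (3,3) capped by B -> flip
Dir SW: edge -> no flip
Dir S: first cell '.' (not opp) -> no flip
Dir SE: first cell '.' (not opp) -> no flip
All flips: (3,1) (3,2) (3,3)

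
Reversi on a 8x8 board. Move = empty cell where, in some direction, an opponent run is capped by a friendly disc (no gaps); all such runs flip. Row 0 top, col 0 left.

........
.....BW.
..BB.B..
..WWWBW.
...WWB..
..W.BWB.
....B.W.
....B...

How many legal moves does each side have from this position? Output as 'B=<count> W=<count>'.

-- B to move --
(0,5): no bracket -> illegal
(0,6): no bracket -> illegal
(0,7): flips 1 -> legal
(1,7): flips 1 -> legal
(2,1): flips 2 -> legal
(2,4): flips 2 -> legal
(2,6): no bracket -> illegal
(2,7): flips 1 -> legal
(3,1): flips 3 -> legal
(3,7): flips 1 -> legal
(4,1): flips 1 -> legal
(4,2): flips 3 -> legal
(4,6): flips 1 -> legal
(4,7): flips 1 -> legal
(5,1): no bracket -> illegal
(5,3): flips 3 -> legal
(5,7): no bracket -> illegal
(6,1): flips 3 -> legal
(6,2): no bracket -> illegal
(6,3): no bracket -> illegal
(6,5): flips 1 -> legal
(6,7): no bracket -> illegal
(7,5): no bracket -> illegal
(7,6): flips 1 -> legal
(7,7): flips 4 -> legal
B mobility = 16
-- W to move --
(0,4): no bracket -> illegal
(0,5): flips 4 -> legal
(0,6): no bracket -> illegal
(1,1): flips 1 -> legal
(1,2): flips 2 -> legal
(1,3): flips 1 -> legal
(1,4): flips 3 -> legal
(2,1): no bracket -> illegal
(2,4): no bracket -> illegal
(2,6): flips 1 -> legal
(3,1): no bracket -> illegal
(4,6): flips 2 -> legal
(4,7): no bracket -> illegal
(5,3): flips 1 -> legal
(5,7): flips 1 -> legal
(6,3): flips 2 -> legal
(6,5): flips 1 -> legal
(6,7): flips 2 -> legal
(7,3): flips 1 -> legal
(7,5): no bracket -> illegal
W mobility = 13

Answer: B=16 W=13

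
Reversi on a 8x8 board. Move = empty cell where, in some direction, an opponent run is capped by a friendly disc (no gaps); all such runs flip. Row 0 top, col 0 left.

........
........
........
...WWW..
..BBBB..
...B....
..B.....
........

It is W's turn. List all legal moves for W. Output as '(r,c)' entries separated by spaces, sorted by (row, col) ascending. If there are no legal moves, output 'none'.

(3,1): no bracket -> illegal
(3,2): no bracket -> illegal
(3,6): no bracket -> illegal
(4,1): no bracket -> illegal
(4,6): no bracket -> illegal
(5,1): flips 1 -> legal
(5,2): flips 1 -> legal
(5,4): flips 1 -> legal
(5,5): flips 2 -> legal
(5,6): flips 1 -> legal
(6,1): no bracket -> illegal
(6,3): flips 2 -> legal
(6,4): no bracket -> illegal
(7,1): flips 3 -> legal
(7,2): no bracket -> illegal
(7,3): no bracket -> illegal

Answer: (5,1) (5,2) (5,4) (5,5) (5,6) (6,3) (7,1)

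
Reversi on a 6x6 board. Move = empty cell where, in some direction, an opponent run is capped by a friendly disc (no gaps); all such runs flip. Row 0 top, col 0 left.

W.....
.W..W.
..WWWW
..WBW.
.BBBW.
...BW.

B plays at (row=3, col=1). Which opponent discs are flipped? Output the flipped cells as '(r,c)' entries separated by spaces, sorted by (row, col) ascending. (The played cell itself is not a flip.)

Dir NW: first cell '.' (not opp) -> no flip
Dir N: first cell '.' (not opp) -> no flip
Dir NE: opp run (2,2), next='.' -> no flip
Dir W: first cell '.' (not opp) -> no flip
Dir E: opp run (3,2) capped by B -> flip
Dir SW: first cell '.' (not opp) -> no flip
Dir S: first cell 'B' (not opp) -> no flip
Dir SE: first cell 'B' (not opp) -> no flip

Answer: (3,2)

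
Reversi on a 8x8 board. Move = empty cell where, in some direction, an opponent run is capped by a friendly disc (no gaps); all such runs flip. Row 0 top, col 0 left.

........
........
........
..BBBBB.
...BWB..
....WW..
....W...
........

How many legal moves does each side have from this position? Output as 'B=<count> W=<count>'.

Answer: B=5 W=8

Derivation:
-- B to move --
(4,6): no bracket -> illegal
(5,3): flips 1 -> legal
(5,6): no bracket -> illegal
(6,3): flips 1 -> legal
(6,5): flips 2 -> legal
(6,6): flips 2 -> legal
(7,3): no bracket -> illegal
(7,4): flips 3 -> legal
(7,5): no bracket -> illegal
B mobility = 5
-- W to move --
(2,1): flips 2 -> legal
(2,2): flips 1 -> legal
(2,3): no bracket -> illegal
(2,4): flips 1 -> legal
(2,5): flips 2 -> legal
(2,6): flips 1 -> legal
(2,7): flips 2 -> legal
(3,1): no bracket -> illegal
(3,7): no bracket -> illegal
(4,1): no bracket -> illegal
(4,2): flips 1 -> legal
(4,6): flips 1 -> legal
(4,7): no bracket -> illegal
(5,2): no bracket -> illegal
(5,3): no bracket -> illegal
(5,6): no bracket -> illegal
W mobility = 8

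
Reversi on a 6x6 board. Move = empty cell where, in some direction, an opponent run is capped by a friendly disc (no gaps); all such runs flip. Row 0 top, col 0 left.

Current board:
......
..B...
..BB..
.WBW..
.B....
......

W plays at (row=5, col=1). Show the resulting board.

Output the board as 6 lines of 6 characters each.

Place W at (5,1); scan 8 dirs for brackets.
Dir NW: first cell '.' (not opp) -> no flip
Dir N: opp run (4,1) capped by W -> flip
Dir NE: first cell '.' (not opp) -> no flip
Dir W: first cell '.' (not opp) -> no flip
Dir E: first cell '.' (not opp) -> no flip
Dir SW: edge -> no flip
Dir S: edge -> no flip
Dir SE: edge -> no flip
All flips: (4,1)

Answer: ......
..B...
..BB..
.WBW..
.W....
.W....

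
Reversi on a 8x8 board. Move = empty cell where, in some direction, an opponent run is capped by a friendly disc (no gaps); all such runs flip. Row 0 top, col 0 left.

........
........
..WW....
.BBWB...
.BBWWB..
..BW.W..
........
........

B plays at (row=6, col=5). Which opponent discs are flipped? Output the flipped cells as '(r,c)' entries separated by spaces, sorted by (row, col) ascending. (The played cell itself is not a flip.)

Answer: (5,5)

Derivation:
Dir NW: first cell '.' (not opp) -> no flip
Dir N: opp run (5,5) capped by B -> flip
Dir NE: first cell '.' (not opp) -> no flip
Dir W: first cell '.' (not opp) -> no flip
Dir E: first cell '.' (not opp) -> no flip
Dir SW: first cell '.' (not opp) -> no flip
Dir S: first cell '.' (not opp) -> no flip
Dir SE: first cell '.' (not opp) -> no flip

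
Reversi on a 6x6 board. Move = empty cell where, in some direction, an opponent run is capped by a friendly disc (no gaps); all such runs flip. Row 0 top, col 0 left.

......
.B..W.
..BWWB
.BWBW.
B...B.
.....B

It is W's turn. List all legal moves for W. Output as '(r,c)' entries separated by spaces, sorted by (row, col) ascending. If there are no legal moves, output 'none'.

Answer: (1,2) (2,1) (3,0) (4,2) (4,3) (5,4)

Derivation:
(0,0): no bracket -> illegal
(0,1): no bracket -> illegal
(0,2): no bracket -> illegal
(1,0): no bracket -> illegal
(1,2): flips 1 -> legal
(1,3): no bracket -> illegal
(1,5): no bracket -> illegal
(2,0): no bracket -> illegal
(2,1): flips 1 -> legal
(3,0): flips 1 -> legal
(3,5): no bracket -> illegal
(4,1): no bracket -> illegal
(4,2): flips 1 -> legal
(4,3): flips 1 -> legal
(4,5): no bracket -> illegal
(5,0): no bracket -> illegal
(5,1): no bracket -> illegal
(5,3): no bracket -> illegal
(5,4): flips 1 -> legal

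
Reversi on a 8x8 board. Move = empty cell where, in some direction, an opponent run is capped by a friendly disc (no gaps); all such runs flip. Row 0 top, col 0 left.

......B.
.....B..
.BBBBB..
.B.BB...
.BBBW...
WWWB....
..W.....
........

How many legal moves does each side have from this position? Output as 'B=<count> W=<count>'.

Answer: B=9 W=7

Derivation:
-- B to move --
(3,5): flips 1 -> legal
(4,0): no bracket -> illegal
(4,5): flips 1 -> legal
(5,4): flips 1 -> legal
(5,5): flips 1 -> legal
(6,0): flips 1 -> legal
(6,1): flips 2 -> legal
(6,3): flips 1 -> legal
(7,1): flips 1 -> legal
(7,2): flips 2 -> legal
(7,3): no bracket -> illegal
B mobility = 9
-- W to move --
(0,4): no bracket -> illegal
(0,5): no bracket -> illegal
(0,7): no bracket -> illegal
(1,0): no bracket -> illegal
(1,1): flips 5 -> legal
(1,2): no bracket -> illegal
(1,3): no bracket -> illegal
(1,4): flips 2 -> legal
(1,6): flips 3 -> legal
(1,7): no bracket -> illegal
(2,0): no bracket -> illegal
(2,6): no bracket -> illegal
(3,0): flips 1 -> legal
(3,2): flips 2 -> legal
(3,5): no bracket -> illegal
(3,6): no bracket -> illegal
(4,0): flips 3 -> legal
(4,5): no bracket -> illegal
(5,4): flips 1 -> legal
(6,3): no bracket -> illegal
(6,4): no bracket -> illegal
W mobility = 7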